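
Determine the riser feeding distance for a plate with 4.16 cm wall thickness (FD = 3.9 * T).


Formula: FD = 3.9 * T  (riser feeding-distance rule)
FD = 3.9 * 4.16 cm = 16.2240 cm


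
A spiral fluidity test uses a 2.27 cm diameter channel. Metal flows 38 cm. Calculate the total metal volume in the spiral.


Formula: V = pi * (d/2)^2 * L  (cylinder volume)
Radius = 2.27/2 = 1.135 cm
V = pi * 1.135^2 * 38 = 153.7890 cm^3


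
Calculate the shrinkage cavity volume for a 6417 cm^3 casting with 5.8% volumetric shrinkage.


Formula: V_shrink = V_casting * shrinkage_pct / 100
V_shrink = 6417 cm^3 * 5.8 / 100 = 372.1860 cm^3

372.1860 cm^3


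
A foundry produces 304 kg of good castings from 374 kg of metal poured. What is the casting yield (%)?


Formula: Casting Yield = (W_good / W_total) * 100
Yield = (304 kg / 374 kg) * 100 = 81.2834%


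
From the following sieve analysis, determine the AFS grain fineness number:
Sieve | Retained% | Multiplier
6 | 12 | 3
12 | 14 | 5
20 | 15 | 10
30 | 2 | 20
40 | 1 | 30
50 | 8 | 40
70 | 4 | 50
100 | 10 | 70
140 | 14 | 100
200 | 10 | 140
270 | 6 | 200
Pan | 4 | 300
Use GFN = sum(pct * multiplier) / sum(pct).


Formula: GFN = sum(pct * multiplier) / sum(pct)
sum(pct * multiplier) = 6746
sum(pct) = 100
GFN = 6746 / 100 = 67.46


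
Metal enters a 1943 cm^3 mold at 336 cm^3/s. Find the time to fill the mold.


Formula: t_fill = V_mold / Q_flow
t = 1943 cm^3 / 336 cm^3/s = 5.7827 s

Answer: 5.7827 s


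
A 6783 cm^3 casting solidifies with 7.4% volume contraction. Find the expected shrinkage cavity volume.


Formula: V_shrink = V_casting * shrinkage_pct / 100
V_shrink = 6783 cm^3 * 7.4 / 100 = 501.9420 cm^3

Final answer: 501.9420 cm^3


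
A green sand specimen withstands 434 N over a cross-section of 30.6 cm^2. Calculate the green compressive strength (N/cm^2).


Formula: Compressive Strength = Force / Area
Strength = 434 N / 30.6 cm^2 = 14.1830 N/cm^2


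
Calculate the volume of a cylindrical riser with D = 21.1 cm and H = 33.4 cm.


Formula: V = pi * (D/2)^2 * H  (cylinder volume)
Radius = D/2 = 21.1/2 = 10.55 cm
V = pi * 10.55^2 * 33.4 = 11678.8817 cm^3

Final answer: 11678.8817 cm^3


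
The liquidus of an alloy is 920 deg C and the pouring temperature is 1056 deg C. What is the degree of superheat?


Formula: Superheat = T_pour - T_melt
Superheat = 1056 - 920 = 136 deg C

Final answer: 136 deg C


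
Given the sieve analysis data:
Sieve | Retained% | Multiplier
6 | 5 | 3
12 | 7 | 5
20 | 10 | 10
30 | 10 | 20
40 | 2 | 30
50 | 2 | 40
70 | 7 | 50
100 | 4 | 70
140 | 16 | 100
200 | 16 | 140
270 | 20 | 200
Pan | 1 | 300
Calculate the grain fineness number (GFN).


Formula: GFN = sum(pct * multiplier) / sum(pct)
sum(pct * multiplier) = 9260
sum(pct) = 100
GFN = 9260 / 100 = 92.60

Answer: 92.60


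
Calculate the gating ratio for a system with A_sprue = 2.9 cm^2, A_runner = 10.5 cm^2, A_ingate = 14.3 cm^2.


Sprue:Runner:Ingate = 1 : 10.5/2.9 : 14.3/2.9 = 1:3.62:4.93

1:3.62:4.93


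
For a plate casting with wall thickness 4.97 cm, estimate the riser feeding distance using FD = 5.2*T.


Formula: FD = 5.2 * T  (riser feeding-distance rule)
FD = 5.2 * 4.97 cm = 25.8440 cm

Final answer: 25.8440 cm


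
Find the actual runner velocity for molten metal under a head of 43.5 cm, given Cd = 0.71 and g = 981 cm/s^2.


Formula: v = Cd * sqrt(2 * g * h)  (Torricelli with discharge coefficient)
2*g*h = 2 * 981 * 43.5 = 85347.0 cm^2/s^2
sqrt(85347.0) = 292.14209 cm/s
v = 0.71 * 292.14209 = 207.4209 cm/s

Answer: 207.4209 cm/s


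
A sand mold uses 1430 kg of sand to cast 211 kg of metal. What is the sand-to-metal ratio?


Formula: Sand-to-Metal Ratio = W_sand / W_metal
Ratio = 1430 kg / 211 kg = 6.7773

6.7773


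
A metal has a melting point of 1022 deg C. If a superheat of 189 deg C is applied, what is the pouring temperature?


Formula: T_pour = T_melt + Superheat
T_pour = 1022 + 189 = 1211 deg C

Final answer: 1211 deg C


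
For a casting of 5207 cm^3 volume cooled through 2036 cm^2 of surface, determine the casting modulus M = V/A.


Formula: Casting Modulus M = V / A
M = 5207 cm^3 / 2036 cm^2 = 2.5575 cm

Answer: 2.5575 cm


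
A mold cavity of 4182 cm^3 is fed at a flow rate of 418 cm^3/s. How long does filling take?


Formula: t_fill = V_mold / Q_flow
t = 4182 cm^3 / 418 cm^3/s = 10.0048 s


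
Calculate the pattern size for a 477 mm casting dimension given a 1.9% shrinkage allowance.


Formula: L_pattern = L_casting * (1 + shrinkage_rate/100)
Shrinkage factor = 1 + 1.9/100 = 1.019
L_pattern = 477 mm * 1.019 = 486.0630 mm

Final answer: 486.0630 mm


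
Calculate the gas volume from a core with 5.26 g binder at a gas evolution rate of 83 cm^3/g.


Formula: V_gas = W_binder * gas_evolution_rate
V = 5.26 g * 83 cm^3/g = 436.5800 cm^3

Answer: 436.5800 cm^3


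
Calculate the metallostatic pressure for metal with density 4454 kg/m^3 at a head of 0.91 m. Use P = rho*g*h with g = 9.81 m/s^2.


Formula: P = rho * g * h
rho * g = 4454 * 9.81 = 43693.74 N/m^3
P = 43693.74 * 0.91 = 39761.3034 Pa


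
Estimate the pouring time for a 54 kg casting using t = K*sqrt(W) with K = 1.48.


Formula: t = K * sqrt(W)
sqrt(W) = sqrt(54) = 7.34847
t = 1.48 * 7.34847 = 10.8757 s

Answer: 10.8757 s


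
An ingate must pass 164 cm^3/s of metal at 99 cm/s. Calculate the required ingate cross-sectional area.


Formula: A_ingate = Q / v  (continuity equation)
A = 164 cm^3/s / 99 cm/s = 1.6566 cm^2


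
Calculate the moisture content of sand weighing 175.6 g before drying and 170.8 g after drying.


Formula: MC = (W_wet - W_dry) / W_wet * 100
Water mass = 175.6 - 170.8 = 4.8 g
MC = 4.8 / 175.6 * 100 = 2.7335%

Answer: 2.7335%


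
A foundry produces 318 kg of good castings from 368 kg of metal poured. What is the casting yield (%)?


Formula: Casting Yield = (W_good / W_total) * 100
Yield = (318 kg / 368 kg) * 100 = 86.4130%


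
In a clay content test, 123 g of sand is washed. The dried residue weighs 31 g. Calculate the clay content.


Formula: Clay% = (W_total - W_washed) / W_total * 100
Clay mass = 123 - 31 = 92 g
Clay% = 92 / 123 * 100 = 74.7967%

Final answer: 74.7967%


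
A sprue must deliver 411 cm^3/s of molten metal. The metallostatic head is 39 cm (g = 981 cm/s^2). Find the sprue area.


Formula: v = sqrt(2*g*h), A = Q/v
Velocity: v = sqrt(2 * 981 * 39) = sqrt(76518) = 276.6189 cm/s
Sprue area: A = Q / v = 411 / 276.6189 = 1.4858 cm^2

Final answer: 1.4858 cm^2


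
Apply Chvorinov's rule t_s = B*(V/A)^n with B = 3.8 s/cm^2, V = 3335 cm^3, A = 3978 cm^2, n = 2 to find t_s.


Formula: t_s = B * (V/A)^n  (Chvorinov's rule, n=2)
Modulus M = V/A = 3335/3978 = 0.838361 cm
M^2 = 0.838361^2 = 0.702849 cm^2
t_s = 3.8 * 0.702849 = 2.6708 s

2.6708 s


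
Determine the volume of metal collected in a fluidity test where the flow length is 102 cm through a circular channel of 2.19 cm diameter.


Formula: V = pi * (d/2)^2 * L  (cylinder volume)
Radius = 2.19/2 = 1.095 cm
V = pi * 1.095^2 * 102 = 384.2185 cm^3

Final answer: 384.2185 cm^3


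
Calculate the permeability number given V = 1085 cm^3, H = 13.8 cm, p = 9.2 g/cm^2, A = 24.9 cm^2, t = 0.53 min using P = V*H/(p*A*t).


Formula: Permeability Number P = (V * H) / (p * A * t)
Numerator: V * H = 1085 * 13.8 = 14973.0
Denominator: p * A * t = 9.2 * 24.9 * 0.53 = 121.4124
P = 14973.0 / 121.4124 = 123.3235

Final answer: 123.3235


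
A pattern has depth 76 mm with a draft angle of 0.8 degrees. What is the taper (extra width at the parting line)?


Formula: taper = depth * tan(draft_angle)
tan(0.8 deg) = 0.0139635
taper = 76 mm * 0.0139635 = 1.0612 mm

1.0612 mm


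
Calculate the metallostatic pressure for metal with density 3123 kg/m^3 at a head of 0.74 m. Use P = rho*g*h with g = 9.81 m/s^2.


Formula: P = rho * g * h
rho * g = 3123 * 9.81 = 30636.63 N/m^3
P = 30636.63 * 0.74 = 22671.1062 Pa

Answer: 22671.1062 Pa


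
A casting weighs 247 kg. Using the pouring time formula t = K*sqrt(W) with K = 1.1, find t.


Formula: t = K * sqrt(W)
sqrt(W) = sqrt(247) = 15.71623
t = 1.1 * 15.71623 = 17.2879 s

17.2879 s


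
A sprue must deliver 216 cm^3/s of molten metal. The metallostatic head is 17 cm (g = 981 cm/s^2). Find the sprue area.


Formula: v = sqrt(2*g*h), A = Q/v
Velocity: v = sqrt(2 * 981 * 17) = sqrt(33354) = 182.6308 cm/s
Sprue area: A = Q / v = 216 / 182.6308 = 1.1827 cm^2


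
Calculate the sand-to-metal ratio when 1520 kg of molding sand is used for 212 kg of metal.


Formula: Sand-to-Metal Ratio = W_sand / W_metal
Ratio = 1520 kg / 212 kg = 7.1698

Answer: 7.1698


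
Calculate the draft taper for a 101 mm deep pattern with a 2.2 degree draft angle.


Formula: taper = depth * tan(draft_angle)
tan(2.2 deg) = 0.0384161
taper = 101 mm * 0.0384161 = 3.8800 mm

3.8800 mm


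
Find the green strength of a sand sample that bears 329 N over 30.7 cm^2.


Formula: Compressive Strength = Force / Area
Strength = 329 N / 30.7 cm^2 = 10.7166 N/cm^2

Answer: 10.7166 N/cm^2


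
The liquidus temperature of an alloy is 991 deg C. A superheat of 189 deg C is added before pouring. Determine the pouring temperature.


Formula: T_pour = T_melt + Superheat
T_pour = 991 + 189 = 1180 deg C

Final answer: 1180 deg C


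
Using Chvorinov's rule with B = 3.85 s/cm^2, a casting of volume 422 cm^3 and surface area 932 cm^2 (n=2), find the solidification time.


Formula: t_s = B * (V/A)^n  (Chvorinov's rule, n=2)
Modulus M = V/A = 422/932 = 0.452790 cm
M^2 = 0.452790^2 = 0.205019 cm^2
t_s = 3.85 * 0.205019 = 0.7893 s

Final answer: 0.7893 s


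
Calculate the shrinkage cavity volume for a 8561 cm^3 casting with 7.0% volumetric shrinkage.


Formula: V_shrink = V_casting * shrinkage_pct / 100
V_shrink = 8561 cm^3 * 7.0 / 100 = 599.2700 cm^3

Answer: 599.2700 cm^3


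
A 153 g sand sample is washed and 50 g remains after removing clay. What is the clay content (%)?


Formula: Clay% = (W_total - W_washed) / W_total * 100
Clay mass = 153 - 50 = 103 g
Clay% = 103 / 153 * 100 = 67.3203%

67.3203%


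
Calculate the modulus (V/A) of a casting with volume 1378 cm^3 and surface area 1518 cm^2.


Formula: Casting Modulus M = V / A
M = 1378 cm^3 / 1518 cm^2 = 0.9078 cm


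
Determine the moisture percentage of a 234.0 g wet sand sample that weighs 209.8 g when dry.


Formula: MC = (W_wet - W_dry) / W_wet * 100
Water mass = 234.0 - 209.8 = 24.2 g
MC = 24.2 / 234.0 * 100 = 10.3419%

Answer: 10.3419%


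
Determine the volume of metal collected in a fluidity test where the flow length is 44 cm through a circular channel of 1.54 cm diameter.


Formula: V = pi * (d/2)^2 * L  (cylinder volume)
Radius = 1.54/2 = 0.77 cm
V = pi * 0.77^2 * 44 = 81.9566 cm^3

81.9566 cm^3


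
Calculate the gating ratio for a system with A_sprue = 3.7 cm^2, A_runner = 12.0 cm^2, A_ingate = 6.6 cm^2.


Sprue:Runner:Ingate = 1 : 12.0/3.7 : 6.6/3.7 = 1:3.24:1.78

Final answer: 1:3.24:1.78


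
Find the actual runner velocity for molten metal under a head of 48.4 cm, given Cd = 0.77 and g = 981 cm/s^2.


Formula: v = Cd * sqrt(2 * g * h)  (Torricelli with discharge coefficient)
2*g*h = 2 * 981 * 48.4 = 94960.8 cm^2/s^2
sqrt(94960.8) = 308.15710 cm/s
v = 0.77 * 308.15710 = 237.2810 cm/s


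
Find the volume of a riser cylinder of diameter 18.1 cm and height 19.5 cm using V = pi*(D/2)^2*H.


Formula: V = pi * (D/2)^2 * H  (cylinder volume)
Radius = D/2 = 18.1/2 = 9.05 cm
V = pi * 9.05^2 * 19.5 = 5017.4337 cm^3

Final answer: 5017.4337 cm^3


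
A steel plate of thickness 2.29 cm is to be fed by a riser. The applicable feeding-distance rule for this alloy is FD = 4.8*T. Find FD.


Formula: FD = 4.8 * T  (riser feeding-distance rule)
FD = 4.8 * 2.29 cm = 10.9920 cm

10.9920 cm


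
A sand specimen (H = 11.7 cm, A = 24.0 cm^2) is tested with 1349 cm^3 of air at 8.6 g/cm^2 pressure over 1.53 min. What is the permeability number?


Formula: Permeability Number P = (V * H) / (p * A * t)
Numerator: V * H = 1349 * 11.7 = 15783.3
Denominator: p * A * t = 8.6 * 24.0 * 1.53 = 315.792
P = 15783.3 / 315.792 = 49.9801

49.9801


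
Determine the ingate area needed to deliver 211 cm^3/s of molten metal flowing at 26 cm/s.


Formula: A_ingate = Q / v  (continuity equation)
A = 211 cm^3/s / 26 cm/s = 8.1154 cm^2

Answer: 8.1154 cm^2


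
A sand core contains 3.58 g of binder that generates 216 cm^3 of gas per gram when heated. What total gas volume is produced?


Formula: V_gas = W_binder * gas_evolution_rate
V = 3.58 g * 216 cm^3/g = 773.2800 cm^3

773.2800 cm^3


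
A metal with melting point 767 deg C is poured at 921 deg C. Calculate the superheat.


Formula: Superheat = T_pour - T_melt
Superheat = 921 - 767 = 154 deg C

Answer: 154 deg C


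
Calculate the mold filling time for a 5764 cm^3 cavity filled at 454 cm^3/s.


Formula: t_fill = V_mold / Q_flow
t = 5764 cm^3 / 454 cm^3/s = 12.6960 s

Final answer: 12.6960 s


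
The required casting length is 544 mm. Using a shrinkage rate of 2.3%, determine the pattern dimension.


Formula: L_pattern = L_casting * (1 + shrinkage_rate/100)
Shrinkage factor = 1 + 2.3/100 = 1.023
L_pattern = 544 mm * 1.023 = 556.5120 mm

556.5120 mm


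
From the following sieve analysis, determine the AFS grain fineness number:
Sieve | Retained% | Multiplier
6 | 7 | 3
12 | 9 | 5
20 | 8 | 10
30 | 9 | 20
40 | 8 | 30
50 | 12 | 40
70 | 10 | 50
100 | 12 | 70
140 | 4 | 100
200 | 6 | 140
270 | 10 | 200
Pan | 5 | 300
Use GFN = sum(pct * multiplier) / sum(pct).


Formula: GFN = sum(pct * multiplier) / sum(pct)
sum(pct * multiplier) = 7126
sum(pct) = 100
GFN = 7126 / 100 = 71.26

71.26


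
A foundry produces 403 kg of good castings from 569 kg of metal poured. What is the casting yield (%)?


Formula: Casting Yield = (W_good / W_total) * 100
Yield = (403 kg / 569 kg) * 100 = 70.8260%

Final answer: 70.8260%


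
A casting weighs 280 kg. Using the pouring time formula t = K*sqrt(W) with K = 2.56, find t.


Formula: t = K * sqrt(W)
sqrt(W) = sqrt(280) = 16.73320
t = 2.56 * 16.73320 = 42.8370 s


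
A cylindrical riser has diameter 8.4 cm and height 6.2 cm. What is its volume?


Formula: V = pi * (D/2)^2 * H  (cylinder volume)
Radius = D/2 = 8.4/2 = 4.2 cm
V = pi * 4.2^2 * 6.2 = 343.5897 cm^3


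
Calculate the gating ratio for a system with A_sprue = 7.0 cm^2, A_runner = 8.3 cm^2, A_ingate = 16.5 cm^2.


Sprue:Runner:Ingate = 1 : 8.3/7.0 : 16.5/7.0 = 1:1.19:2.36

Answer: 1:1.19:2.36


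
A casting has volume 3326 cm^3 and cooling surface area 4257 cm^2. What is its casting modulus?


Formula: Casting Modulus M = V / A
M = 3326 cm^3 / 4257 cm^2 = 0.7813 cm


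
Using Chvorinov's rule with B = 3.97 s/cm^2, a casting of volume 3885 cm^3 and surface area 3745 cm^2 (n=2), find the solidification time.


Formula: t_s = B * (V/A)^n  (Chvorinov's rule, n=2)
Modulus M = V/A = 3885/3745 = 1.037383 cm
M^2 = 1.037383^2 = 1.076163 cm^2
t_s = 3.97 * 1.076163 = 4.2724 s

4.2724 s


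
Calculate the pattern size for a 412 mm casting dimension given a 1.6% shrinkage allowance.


Formula: L_pattern = L_casting * (1 + shrinkage_rate/100)
Shrinkage factor = 1 + 1.6/100 = 1.016
L_pattern = 412 mm * 1.016 = 418.5920 mm

Answer: 418.5920 mm


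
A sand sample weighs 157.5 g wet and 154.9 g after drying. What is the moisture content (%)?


Formula: MC = (W_wet - W_dry) / W_wet * 100
Water mass = 157.5 - 154.9 = 2.6 g
MC = 2.6 / 157.5 * 100 = 1.6508%

1.6508%


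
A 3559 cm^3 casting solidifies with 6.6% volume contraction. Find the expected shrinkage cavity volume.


Formula: V_shrink = V_casting * shrinkage_pct / 100
V_shrink = 3559 cm^3 * 6.6 / 100 = 234.8940 cm^3


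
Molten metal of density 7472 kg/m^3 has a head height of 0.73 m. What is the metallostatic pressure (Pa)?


Formula: P = rho * g * h
rho * g = 7472 * 9.81 = 73300.32 N/m^3
P = 73300.32 * 0.73 = 53509.2336 Pa

53509.2336 Pa


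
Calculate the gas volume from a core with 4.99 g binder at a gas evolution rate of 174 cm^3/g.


Formula: V_gas = W_binder * gas_evolution_rate
V = 4.99 g * 174 cm^3/g = 868.2600 cm^3

868.2600 cm^3


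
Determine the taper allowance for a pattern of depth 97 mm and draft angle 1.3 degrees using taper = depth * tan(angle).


Formula: taper = depth * tan(draft_angle)
tan(1.3 deg) = 0.0226932
taper = 97 mm * 0.0226932 = 2.2012 mm

2.2012 mm


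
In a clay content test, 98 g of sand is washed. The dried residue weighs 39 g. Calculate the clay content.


Formula: Clay% = (W_total - W_washed) / W_total * 100
Clay mass = 98 - 39 = 59 g
Clay% = 59 / 98 * 100 = 60.2041%

Answer: 60.2041%


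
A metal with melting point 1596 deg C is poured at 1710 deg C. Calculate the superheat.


Formula: Superheat = T_pour - T_melt
Superheat = 1710 - 1596 = 114 deg C

114 deg C


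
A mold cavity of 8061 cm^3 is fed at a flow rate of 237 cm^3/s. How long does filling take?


Formula: t_fill = V_mold / Q_flow
t = 8061 cm^3 / 237 cm^3/s = 34.0127 s

34.0127 s


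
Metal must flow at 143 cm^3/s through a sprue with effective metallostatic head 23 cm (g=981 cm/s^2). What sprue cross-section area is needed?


Formula: v = sqrt(2*g*h), A = Q/v
Velocity: v = sqrt(2 * 981 * 23) = sqrt(45126) = 212.4288 cm/s
Sprue area: A = Q / v = 143 / 212.4288 = 0.6732 cm^2


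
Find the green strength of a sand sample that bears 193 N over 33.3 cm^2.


Formula: Compressive Strength = Force / Area
Strength = 193 N / 33.3 cm^2 = 5.7958 N/cm^2


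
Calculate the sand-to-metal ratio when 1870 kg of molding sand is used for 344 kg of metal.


Formula: Sand-to-Metal Ratio = W_sand / W_metal
Ratio = 1870 kg / 344 kg = 5.4360

Final answer: 5.4360


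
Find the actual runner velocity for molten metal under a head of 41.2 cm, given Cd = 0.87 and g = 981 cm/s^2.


Formula: v = Cd * sqrt(2 * g * h)  (Torricelli with discharge coefficient)
2*g*h = 2 * 981 * 41.2 = 80834.4 cm^2/s^2
sqrt(80834.4) = 284.31391 cm/s
v = 0.87 * 284.31391 = 247.3531 cm/s

Final answer: 247.3531 cm/s


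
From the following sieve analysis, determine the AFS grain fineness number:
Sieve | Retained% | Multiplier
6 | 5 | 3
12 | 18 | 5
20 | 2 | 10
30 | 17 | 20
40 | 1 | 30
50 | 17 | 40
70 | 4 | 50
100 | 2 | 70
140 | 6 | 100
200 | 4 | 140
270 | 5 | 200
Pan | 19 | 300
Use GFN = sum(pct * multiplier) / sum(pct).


Formula: GFN = sum(pct * multiplier) / sum(pct)
sum(pct * multiplier) = 9375
sum(pct) = 100
GFN = 9375 / 100 = 93.75

93.75


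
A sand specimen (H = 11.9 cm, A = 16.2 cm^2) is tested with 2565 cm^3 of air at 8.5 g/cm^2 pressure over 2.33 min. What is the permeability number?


Formula: Permeability Number P = (V * H) / (p * A * t)
Numerator: V * H = 2565 * 11.9 = 30523.5
Denominator: p * A * t = 8.5 * 16.2 * 2.33 = 320.841
P = 30523.5 / 320.841 = 95.1359

95.1359


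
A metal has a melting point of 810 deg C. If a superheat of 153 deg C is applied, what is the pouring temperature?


Formula: T_pour = T_melt + Superheat
T_pour = 810 + 153 = 963 deg C


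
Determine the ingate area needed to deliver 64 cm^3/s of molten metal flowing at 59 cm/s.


Formula: A_ingate = Q / v  (continuity equation)
A = 64 cm^3/s / 59 cm/s = 1.0847 cm^2

Answer: 1.0847 cm^2


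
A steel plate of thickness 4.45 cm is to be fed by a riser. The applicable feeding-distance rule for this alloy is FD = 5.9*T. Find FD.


Formula: FD = 5.9 * T  (riser feeding-distance rule)
FD = 5.9 * 4.45 cm = 26.2550 cm


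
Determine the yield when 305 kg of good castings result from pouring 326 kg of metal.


Formula: Casting Yield = (W_good / W_total) * 100
Yield = (305 kg / 326 kg) * 100 = 93.5583%


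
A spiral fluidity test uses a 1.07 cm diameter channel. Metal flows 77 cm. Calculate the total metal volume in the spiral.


Formula: V = pi * (d/2)^2 * L  (cylinder volume)
Radius = 1.07/2 = 0.535 cm
V = pi * 0.535^2 * 77 = 69.2386 cm^3

Final answer: 69.2386 cm^3


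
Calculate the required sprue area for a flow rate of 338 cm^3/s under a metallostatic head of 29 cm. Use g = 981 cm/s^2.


Formula: v = sqrt(2*g*h), A = Q/v
Velocity: v = sqrt(2 * 981 * 29) = sqrt(56898) = 238.5330 cm/s
Sprue area: A = Q / v = 338 / 238.5330 = 1.4170 cm^2

Answer: 1.4170 cm^2


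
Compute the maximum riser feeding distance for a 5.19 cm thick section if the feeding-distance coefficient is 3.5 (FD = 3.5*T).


Formula: FD = 3.5 * T  (riser feeding-distance rule)
FD = 3.5 * 5.19 cm = 18.1650 cm

Answer: 18.1650 cm


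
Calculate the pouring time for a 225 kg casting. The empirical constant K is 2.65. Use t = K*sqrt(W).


Formula: t = K * sqrt(W)
sqrt(W) = sqrt(225) = 15.00000
t = 2.65 * 15.00000 = 39.7500 s

Answer: 39.7500 s


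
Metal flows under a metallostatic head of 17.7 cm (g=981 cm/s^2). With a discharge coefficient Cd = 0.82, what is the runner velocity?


Formula: v = Cd * sqrt(2 * g * h)  (Torricelli with discharge coefficient)
2*g*h = 2 * 981 * 17.7 = 34727.4 cm^2/s^2
sqrt(34727.4) = 186.35289 cm/s
v = 0.82 * 186.35289 = 152.8094 cm/s


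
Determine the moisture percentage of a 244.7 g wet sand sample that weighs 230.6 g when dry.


Formula: MC = (W_wet - W_dry) / W_wet * 100
Water mass = 244.7 - 230.6 = 14.1 g
MC = 14.1 / 244.7 * 100 = 5.7622%

Answer: 5.7622%


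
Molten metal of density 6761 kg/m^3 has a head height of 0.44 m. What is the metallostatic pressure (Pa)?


Formula: P = rho * g * h
rho * g = 6761 * 9.81 = 66325.41 N/m^3
P = 66325.41 * 0.44 = 29183.1804 Pa

Final answer: 29183.1804 Pa


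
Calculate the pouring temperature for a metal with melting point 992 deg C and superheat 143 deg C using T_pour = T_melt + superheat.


Formula: T_pour = T_melt + Superheat
T_pour = 992 + 143 = 1135 deg C

Answer: 1135 deg C


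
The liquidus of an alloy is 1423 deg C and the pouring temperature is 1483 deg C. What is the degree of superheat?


Formula: Superheat = T_pour - T_melt
Superheat = 1483 - 1423 = 60 deg C

60 deg C


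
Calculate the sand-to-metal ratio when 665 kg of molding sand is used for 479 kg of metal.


Formula: Sand-to-Metal Ratio = W_sand / W_metal
Ratio = 665 kg / 479 kg = 1.3883

1.3883


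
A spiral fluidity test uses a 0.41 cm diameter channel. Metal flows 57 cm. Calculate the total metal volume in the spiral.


Formula: V = pi * (d/2)^2 * L  (cylinder volume)
Radius = 0.41/2 = 0.205 cm
V = pi * 0.205^2 * 57 = 7.5254 cm^3

Answer: 7.5254 cm^3


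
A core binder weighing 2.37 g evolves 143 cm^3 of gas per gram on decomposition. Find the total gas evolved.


Formula: V_gas = W_binder * gas_evolution_rate
V = 2.37 g * 143 cm^3/g = 338.9100 cm^3

338.9100 cm^3


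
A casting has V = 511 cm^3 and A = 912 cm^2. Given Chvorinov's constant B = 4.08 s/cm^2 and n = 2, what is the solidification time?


Formula: t_s = B * (V/A)^n  (Chvorinov's rule, n=2)
Modulus M = V/A = 511/912 = 0.560307 cm
M^2 = 0.560307^2 = 0.313944 cm^2
t_s = 4.08 * 0.313944 = 1.2809 s


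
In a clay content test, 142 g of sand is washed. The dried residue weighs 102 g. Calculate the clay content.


Formula: Clay% = (W_total - W_washed) / W_total * 100
Clay mass = 142 - 102 = 40 g
Clay% = 40 / 142 * 100 = 28.1690%

Final answer: 28.1690%


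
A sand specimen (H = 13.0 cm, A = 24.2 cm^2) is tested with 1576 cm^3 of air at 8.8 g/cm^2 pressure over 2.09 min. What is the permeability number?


Formula: Permeability Number P = (V * H) / (p * A * t)
Numerator: V * H = 1576 * 13.0 = 20488.0
Denominator: p * A * t = 8.8 * 24.2 * 2.09 = 445.0864
P = 20488.0 / 445.0864 = 46.0315

46.0315


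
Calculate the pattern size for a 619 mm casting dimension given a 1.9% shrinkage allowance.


Formula: L_pattern = L_casting * (1 + shrinkage_rate/100)
Shrinkage factor = 1 + 1.9/100 = 1.019
L_pattern = 619 mm * 1.019 = 630.7610 mm

630.7610 mm


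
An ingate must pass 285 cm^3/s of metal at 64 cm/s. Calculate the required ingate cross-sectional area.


Formula: A_ingate = Q / v  (continuity equation)
A = 285 cm^3/s / 64 cm/s = 4.4531 cm^2

Answer: 4.4531 cm^2


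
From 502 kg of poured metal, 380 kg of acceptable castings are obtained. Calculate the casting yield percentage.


Formula: Casting Yield = (W_good / W_total) * 100
Yield = (380 kg / 502 kg) * 100 = 75.6972%

75.6972%


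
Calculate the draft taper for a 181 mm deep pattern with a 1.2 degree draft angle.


Formula: taper = depth * tan(draft_angle)
tan(1.2 deg) = 0.0209470
taper = 181 mm * 0.0209470 = 3.7914 mm

Final answer: 3.7914 mm


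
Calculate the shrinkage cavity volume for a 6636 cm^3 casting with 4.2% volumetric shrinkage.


Formula: V_shrink = V_casting * shrinkage_pct / 100
V_shrink = 6636 cm^3 * 4.2 / 100 = 278.7120 cm^3


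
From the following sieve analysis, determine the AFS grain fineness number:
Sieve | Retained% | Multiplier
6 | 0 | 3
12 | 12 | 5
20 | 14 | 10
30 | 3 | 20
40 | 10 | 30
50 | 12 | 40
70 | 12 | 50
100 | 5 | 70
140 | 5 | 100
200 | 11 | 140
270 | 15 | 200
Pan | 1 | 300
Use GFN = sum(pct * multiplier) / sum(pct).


Formula: GFN = sum(pct * multiplier) / sum(pct)
sum(pct * multiplier) = 7330
sum(pct) = 100
GFN = 7330 / 100 = 73.30

Answer: 73.30


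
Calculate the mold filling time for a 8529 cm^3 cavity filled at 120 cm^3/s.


Formula: t_fill = V_mold / Q_flow
t = 8529 cm^3 / 120 cm^3/s = 71.0750 s


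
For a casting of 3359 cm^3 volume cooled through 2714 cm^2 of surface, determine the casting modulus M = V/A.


Formula: Casting Modulus M = V / A
M = 3359 cm^3 / 2714 cm^2 = 1.2377 cm

Answer: 1.2377 cm


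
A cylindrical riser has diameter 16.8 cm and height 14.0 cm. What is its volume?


Formula: V = pi * (D/2)^2 * H  (cylinder volume)
Radius = D/2 = 16.8/2 = 8.4 cm
V = pi * 8.4^2 * 14.0 = 3103.3909 cm^3

Answer: 3103.3909 cm^3


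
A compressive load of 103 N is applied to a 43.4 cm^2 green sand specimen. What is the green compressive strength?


Formula: Compressive Strength = Force / Area
Strength = 103 N / 43.4 cm^2 = 2.3733 N/cm^2


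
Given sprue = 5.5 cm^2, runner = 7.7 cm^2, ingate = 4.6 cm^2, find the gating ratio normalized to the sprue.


Sprue:Runner:Ingate = 1 : 7.7/5.5 : 4.6/5.5 = 1:1.40:0.84

Final answer: 1:1.40:0.84


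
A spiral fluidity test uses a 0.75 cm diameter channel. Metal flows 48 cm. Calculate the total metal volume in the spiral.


Formula: V = pi * (d/2)^2 * L  (cylinder volume)
Radius = 0.75/2 = 0.375 cm
V = pi * 0.375^2 * 48 = 21.2058 cm^3


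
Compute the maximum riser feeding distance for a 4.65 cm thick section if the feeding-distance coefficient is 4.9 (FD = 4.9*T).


Formula: FD = 4.9 * T  (riser feeding-distance rule)
FD = 4.9 * 4.65 cm = 22.7850 cm

Final answer: 22.7850 cm


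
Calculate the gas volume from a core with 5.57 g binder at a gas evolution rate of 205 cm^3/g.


Formula: V_gas = W_binder * gas_evolution_rate
V = 5.57 g * 205 cm^3/g = 1141.8500 cm^3

1141.8500 cm^3


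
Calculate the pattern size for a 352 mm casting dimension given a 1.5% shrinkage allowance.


Formula: L_pattern = L_casting * (1 + shrinkage_rate/100)
Shrinkage factor = 1 + 1.5/100 = 1.015
L_pattern = 352 mm * 1.015 = 357.2800 mm

Answer: 357.2800 mm


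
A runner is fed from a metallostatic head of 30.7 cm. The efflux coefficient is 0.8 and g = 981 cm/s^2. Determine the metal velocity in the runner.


Formula: v = Cd * sqrt(2 * g * h)  (Torricelli with discharge coefficient)
2*g*h = 2 * 981 * 30.7 = 60233.4 cm^2/s^2
sqrt(60233.4) = 245.42494 cm/s
v = 0.8 * 245.42494 = 196.3400 cm/s

Final answer: 196.3400 cm/s


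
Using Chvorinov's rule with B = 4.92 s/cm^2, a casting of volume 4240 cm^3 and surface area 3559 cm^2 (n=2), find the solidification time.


Formula: t_s = B * (V/A)^n  (Chvorinov's rule, n=2)
Modulus M = V/A = 4240/3559 = 1.191346 cm
M^2 = 1.191346^2 = 1.419305 cm^2
t_s = 4.92 * 1.419305 = 6.9830 s

6.9830 s


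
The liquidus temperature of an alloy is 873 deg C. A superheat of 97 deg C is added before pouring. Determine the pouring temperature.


Formula: T_pour = T_melt + Superheat
T_pour = 873 + 97 = 970 deg C

970 deg C


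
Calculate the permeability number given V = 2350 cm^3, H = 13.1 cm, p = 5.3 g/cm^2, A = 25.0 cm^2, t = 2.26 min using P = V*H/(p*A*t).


Formula: Permeability Number P = (V * H) / (p * A * t)
Numerator: V * H = 2350 * 13.1 = 30785.0
Denominator: p * A * t = 5.3 * 25.0 * 2.26 = 299.45
P = 30785.0 / 299.45 = 102.8051

102.8051


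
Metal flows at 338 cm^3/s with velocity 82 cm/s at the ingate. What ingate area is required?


Formula: A_ingate = Q / v  (continuity equation)
A = 338 cm^3/s / 82 cm/s = 4.1220 cm^2

Final answer: 4.1220 cm^2


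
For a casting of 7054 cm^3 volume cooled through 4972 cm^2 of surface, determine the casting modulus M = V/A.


Formula: Casting Modulus M = V / A
M = 7054 cm^3 / 4972 cm^2 = 1.4187 cm

1.4187 cm


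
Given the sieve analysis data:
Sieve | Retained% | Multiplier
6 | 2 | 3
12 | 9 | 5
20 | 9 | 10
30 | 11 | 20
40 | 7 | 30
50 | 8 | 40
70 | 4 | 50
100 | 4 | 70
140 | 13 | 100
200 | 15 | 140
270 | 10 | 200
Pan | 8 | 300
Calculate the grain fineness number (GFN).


Formula: GFN = sum(pct * multiplier) / sum(pct)
sum(pct * multiplier) = 9171
sum(pct) = 100
GFN = 9171 / 100 = 91.71

Answer: 91.71


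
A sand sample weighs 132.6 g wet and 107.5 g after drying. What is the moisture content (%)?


Formula: MC = (W_wet - W_dry) / W_wet * 100
Water mass = 132.6 - 107.5 = 25.1 g
MC = 25.1 / 132.6 * 100 = 18.9291%

18.9291%


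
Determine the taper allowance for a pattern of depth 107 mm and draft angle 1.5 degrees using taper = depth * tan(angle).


Formula: taper = depth * tan(draft_angle)
tan(1.5 deg) = 0.0261859
taper = 107 mm * 0.0261859 = 2.8019 mm

Final answer: 2.8019 mm


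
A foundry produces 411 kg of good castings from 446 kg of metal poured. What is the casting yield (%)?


Formula: Casting Yield = (W_good / W_total) * 100
Yield = (411 kg / 446 kg) * 100 = 92.1525%

Final answer: 92.1525%


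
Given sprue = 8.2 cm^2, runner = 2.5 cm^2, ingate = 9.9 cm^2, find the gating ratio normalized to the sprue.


Sprue:Runner:Ingate = 1 : 2.5/8.2 : 9.9/8.2 = 1:0.30:1.21

1:0.30:1.21


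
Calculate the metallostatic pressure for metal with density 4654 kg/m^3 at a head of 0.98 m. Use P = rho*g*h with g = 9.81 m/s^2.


Formula: P = rho * g * h
rho * g = 4654 * 9.81 = 45655.74 N/m^3
P = 45655.74 * 0.98 = 44742.6252 Pa

44742.6252 Pa


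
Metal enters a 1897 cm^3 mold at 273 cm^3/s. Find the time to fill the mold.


Formula: t_fill = V_mold / Q_flow
t = 1897 cm^3 / 273 cm^3/s = 6.9487 s

Final answer: 6.9487 s


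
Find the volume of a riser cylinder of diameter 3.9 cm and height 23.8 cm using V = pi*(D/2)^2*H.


Formula: V = pi * (D/2)^2 * H  (cylinder volume)
Radius = D/2 = 3.9/2 = 1.95 cm
V = pi * 1.95^2 * 23.8 = 284.3126 cm^3


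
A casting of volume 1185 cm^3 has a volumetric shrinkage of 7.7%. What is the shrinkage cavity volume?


Formula: V_shrink = V_casting * shrinkage_pct / 100
V_shrink = 1185 cm^3 * 7.7 / 100 = 91.2450 cm^3

91.2450 cm^3


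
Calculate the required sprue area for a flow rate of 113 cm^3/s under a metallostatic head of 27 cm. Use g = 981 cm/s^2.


Formula: v = sqrt(2*g*h), A = Q/v
Velocity: v = sqrt(2 * 981 * 27) = sqrt(52974) = 230.1608 cm/s
Sprue area: A = Q / v = 113 / 230.1608 = 0.4910 cm^2


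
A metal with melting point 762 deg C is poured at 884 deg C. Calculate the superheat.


Formula: Superheat = T_pour - T_melt
Superheat = 884 - 762 = 122 deg C

Answer: 122 deg C


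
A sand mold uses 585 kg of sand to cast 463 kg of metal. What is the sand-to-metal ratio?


Formula: Sand-to-Metal Ratio = W_sand / W_metal
Ratio = 585 kg / 463 kg = 1.2635


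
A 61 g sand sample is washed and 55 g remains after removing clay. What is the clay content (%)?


Formula: Clay% = (W_total - W_washed) / W_total * 100
Clay mass = 61 - 55 = 6 g
Clay% = 6 / 61 * 100 = 9.8361%

Answer: 9.8361%


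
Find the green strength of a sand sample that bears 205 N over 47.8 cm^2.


Formula: Compressive Strength = Force / Area
Strength = 205 N / 47.8 cm^2 = 4.2887 N/cm^2


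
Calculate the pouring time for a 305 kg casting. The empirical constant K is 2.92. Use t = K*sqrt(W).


Formula: t = K * sqrt(W)
sqrt(W) = sqrt(305) = 17.46425
t = 2.92 * 17.46425 = 50.9956 s

50.9956 s


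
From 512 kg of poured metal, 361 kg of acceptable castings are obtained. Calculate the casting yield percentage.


Formula: Casting Yield = (W_good / W_total) * 100
Yield = (361 kg / 512 kg) * 100 = 70.5078%

Answer: 70.5078%


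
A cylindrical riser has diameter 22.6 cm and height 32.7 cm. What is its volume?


Formula: V = pi * (D/2)^2 * H  (cylinder volume)
Radius = D/2 = 22.6/2 = 11.3 cm
V = pi * 11.3^2 * 32.7 = 13117.6039 cm^3

Final answer: 13117.6039 cm^3


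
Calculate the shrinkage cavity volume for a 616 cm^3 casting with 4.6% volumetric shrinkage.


Formula: V_shrink = V_casting * shrinkage_pct / 100
V_shrink = 616 cm^3 * 4.6 / 100 = 28.3360 cm^3


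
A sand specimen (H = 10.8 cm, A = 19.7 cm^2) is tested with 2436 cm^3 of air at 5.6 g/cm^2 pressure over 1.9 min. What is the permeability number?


Formula: Permeability Number P = (V * H) / (p * A * t)
Numerator: V * H = 2436 * 10.8 = 26308.8
Denominator: p * A * t = 5.6 * 19.7 * 1.9 = 209.608
P = 26308.8 / 209.608 = 125.5143

125.5143


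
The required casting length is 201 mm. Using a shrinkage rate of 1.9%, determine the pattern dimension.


Formula: L_pattern = L_casting * (1 + shrinkage_rate/100)
Shrinkage factor = 1 + 1.9/100 = 1.019
L_pattern = 201 mm * 1.019 = 204.8190 mm

Final answer: 204.8190 mm


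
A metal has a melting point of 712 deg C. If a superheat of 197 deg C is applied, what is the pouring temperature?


Formula: T_pour = T_melt + Superheat
T_pour = 712 + 197 = 909 deg C

909 deg C


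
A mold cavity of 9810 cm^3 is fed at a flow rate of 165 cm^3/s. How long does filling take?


Formula: t_fill = V_mold / Q_flow
t = 9810 cm^3 / 165 cm^3/s = 59.4545 s

Answer: 59.4545 s


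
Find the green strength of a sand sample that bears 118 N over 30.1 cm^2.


Formula: Compressive Strength = Force / Area
Strength = 118 N / 30.1 cm^2 = 3.9203 N/cm^2


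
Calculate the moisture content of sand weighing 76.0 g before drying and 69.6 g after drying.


Formula: MC = (W_wet - W_dry) / W_wet * 100
Water mass = 76.0 - 69.6 = 6.4 g
MC = 6.4 / 76.0 * 100 = 8.4211%


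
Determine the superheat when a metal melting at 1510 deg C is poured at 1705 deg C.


Formula: Superheat = T_pour - T_melt
Superheat = 1705 - 1510 = 195 deg C

Answer: 195 deg C


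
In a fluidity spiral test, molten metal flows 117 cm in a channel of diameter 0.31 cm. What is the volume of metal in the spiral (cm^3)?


Formula: V = pi * (d/2)^2 * L  (cylinder volume)
Radius = 0.31/2 = 0.155 cm
V = pi * 0.155^2 * 117 = 8.8308 cm^3

Answer: 8.8308 cm^3


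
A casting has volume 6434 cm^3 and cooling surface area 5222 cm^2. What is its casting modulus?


Formula: Casting Modulus M = V / A
M = 6434 cm^3 / 5222 cm^2 = 1.2321 cm

1.2321 cm


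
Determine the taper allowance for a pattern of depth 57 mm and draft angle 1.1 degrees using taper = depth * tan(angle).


Formula: taper = depth * tan(draft_angle)
tan(1.1 deg) = 0.0192010
taper = 57 mm * 0.0192010 = 1.0945 mm

Answer: 1.0945 mm


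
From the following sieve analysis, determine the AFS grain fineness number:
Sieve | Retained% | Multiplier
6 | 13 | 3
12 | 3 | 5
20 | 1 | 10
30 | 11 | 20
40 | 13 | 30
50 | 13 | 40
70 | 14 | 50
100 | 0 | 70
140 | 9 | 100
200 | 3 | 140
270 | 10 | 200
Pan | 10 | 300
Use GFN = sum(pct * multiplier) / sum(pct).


Formula: GFN = sum(pct * multiplier) / sum(pct)
sum(pct * multiplier) = 8214
sum(pct) = 100
GFN = 8214 / 100 = 82.14

82.14


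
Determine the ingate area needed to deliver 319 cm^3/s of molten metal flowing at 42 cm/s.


Formula: A_ingate = Q / v  (continuity equation)
A = 319 cm^3/s / 42 cm/s = 7.5952 cm^2


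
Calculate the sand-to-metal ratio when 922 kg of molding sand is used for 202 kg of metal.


Formula: Sand-to-Metal Ratio = W_sand / W_metal
Ratio = 922 kg / 202 kg = 4.5644

4.5644


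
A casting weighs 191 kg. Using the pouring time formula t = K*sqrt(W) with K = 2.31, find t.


Formula: t = K * sqrt(W)
sqrt(W) = sqrt(191) = 13.82027
t = 2.31 * 13.82027 = 31.9248 s

Final answer: 31.9248 s


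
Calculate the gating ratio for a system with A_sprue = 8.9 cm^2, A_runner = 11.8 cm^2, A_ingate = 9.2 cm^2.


Sprue:Runner:Ingate = 1 : 11.8/8.9 : 9.2/8.9 = 1:1.33:1.03

Final answer: 1:1.33:1.03


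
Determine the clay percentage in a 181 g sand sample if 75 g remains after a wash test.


Formula: Clay% = (W_total - W_washed) / W_total * 100
Clay mass = 181 - 75 = 106 g
Clay% = 106 / 181 * 100 = 58.5635%

Answer: 58.5635%


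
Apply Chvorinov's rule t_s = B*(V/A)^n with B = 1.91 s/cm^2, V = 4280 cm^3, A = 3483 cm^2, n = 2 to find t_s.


Formula: t_s = B * (V/A)^n  (Chvorinov's rule, n=2)
Modulus M = V/A = 4280/3483 = 1.228826 cm
M^2 = 1.228826^2 = 1.510013 cm^2
t_s = 1.91 * 1.510013 = 2.8841 s

Answer: 2.8841 s


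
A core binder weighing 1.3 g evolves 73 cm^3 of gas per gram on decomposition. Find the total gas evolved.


Formula: V_gas = W_binder * gas_evolution_rate
V = 1.3 g * 73 cm^3/g = 94.9000 cm^3

Final answer: 94.9000 cm^3


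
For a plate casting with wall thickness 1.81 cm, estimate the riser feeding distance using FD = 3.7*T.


Formula: FD = 3.7 * T  (riser feeding-distance rule)
FD = 3.7 * 1.81 cm = 6.6970 cm

Final answer: 6.6970 cm


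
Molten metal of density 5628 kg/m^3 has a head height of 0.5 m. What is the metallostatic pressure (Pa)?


Formula: P = rho * g * h
rho * g = 5628 * 9.81 = 55210.68 N/m^3
P = 55210.68 * 0.5 = 27605.3400 Pa

27605.3400 Pa


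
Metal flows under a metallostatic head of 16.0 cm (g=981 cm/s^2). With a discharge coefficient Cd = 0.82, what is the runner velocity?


Formula: v = Cd * sqrt(2 * g * h)  (Torricelli with discharge coefficient)
2*g*h = 2 * 981 * 16.0 = 31392.0 cm^2/s^2
sqrt(31392.0) = 177.17788 cm/s
v = 0.82 * 177.17788 = 145.2859 cm/s


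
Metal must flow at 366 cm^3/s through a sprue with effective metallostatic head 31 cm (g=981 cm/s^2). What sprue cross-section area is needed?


Formula: v = sqrt(2*g*h), A = Q/v
Velocity: v = sqrt(2 * 981 * 31) = sqrt(60822) = 246.6212 cm/s
Sprue area: A = Q / v = 366 / 246.6212 = 1.4841 cm^2

Answer: 1.4841 cm^2


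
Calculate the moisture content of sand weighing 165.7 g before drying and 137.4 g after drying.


Formula: MC = (W_wet - W_dry) / W_wet * 100
Water mass = 165.7 - 137.4 = 28.3 g
MC = 28.3 / 165.7 * 100 = 17.0791%

Final answer: 17.0791%


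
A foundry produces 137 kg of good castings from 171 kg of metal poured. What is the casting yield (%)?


Formula: Casting Yield = (W_good / W_total) * 100
Yield = (137 kg / 171 kg) * 100 = 80.1170%


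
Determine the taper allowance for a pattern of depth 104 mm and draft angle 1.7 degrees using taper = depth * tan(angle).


Formula: taper = depth * tan(draft_angle)
tan(1.7 deg) = 0.0296793
taper = 104 mm * 0.0296793 = 3.0866 mm

Answer: 3.0866 mm


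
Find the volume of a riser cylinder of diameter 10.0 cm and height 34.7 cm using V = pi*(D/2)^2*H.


Formula: V = pi * (D/2)^2 * H  (cylinder volume)
Radius = D/2 = 10.0/2 = 5.0 cm
V = pi * 5.0^2 * 34.7 = 2725.3316 cm^3

Final answer: 2725.3316 cm^3


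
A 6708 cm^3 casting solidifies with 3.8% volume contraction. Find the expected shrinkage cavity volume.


Formula: V_shrink = V_casting * shrinkage_pct / 100
V_shrink = 6708 cm^3 * 3.8 / 100 = 254.9040 cm^3

254.9040 cm^3
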